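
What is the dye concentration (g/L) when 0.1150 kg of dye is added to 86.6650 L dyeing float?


Formula: Conc = dye_mass(kg) / volume(L) * 1000
Substituting: Conc = 0.1150 / 86.6650 * 1000
Result: 1.3269 g/L


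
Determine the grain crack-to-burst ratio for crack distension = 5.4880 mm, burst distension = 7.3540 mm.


Formula: Ratio = crack / burst
Substituting: Ratio = 5.4880 / 7.3540
Result: 0.7463


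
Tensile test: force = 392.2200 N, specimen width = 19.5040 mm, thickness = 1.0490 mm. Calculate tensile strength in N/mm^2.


Formula: TS = force / (width * thickness)
Substituting: TS = 392.2200 / (19.5040 * 1.0490)
Result: 19.1704 N/mm^2


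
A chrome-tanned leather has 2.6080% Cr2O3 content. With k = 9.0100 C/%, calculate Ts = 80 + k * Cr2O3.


Formula: Ts = 80 + k * Cr2O3
Substituting: Ts = 80 + 9.0100 * 2.6080
Result: 103.4981 C


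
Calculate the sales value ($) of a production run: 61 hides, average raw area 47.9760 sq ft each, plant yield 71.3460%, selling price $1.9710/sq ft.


Raw_total = N * avg_area = 61 * 47.9760 = 2926.5360 sq ft
Finished = Raw_total * yield / 100 = 2926.5360 * 71.3460 / 100 = 2087.9664 sq ft
Value = Finished * price = 2087.9664 * 1.9710 = 4115.3817 $


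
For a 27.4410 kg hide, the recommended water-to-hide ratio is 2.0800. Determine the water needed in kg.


Formula: Water = hide_weight * ratio
Substituting: Water = 27.4410 * 2.0800
Result: 57.0773 kg


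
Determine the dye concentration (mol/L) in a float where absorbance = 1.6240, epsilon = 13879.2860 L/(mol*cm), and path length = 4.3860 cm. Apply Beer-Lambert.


Formula: c = A / (epsilon * l)
Substituting: c = 1.6240 / (13879.2860 * 4.3860)
Result: 2.6678e-05 mol/L


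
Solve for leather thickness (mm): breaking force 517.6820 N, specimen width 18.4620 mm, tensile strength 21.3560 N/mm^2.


Formula: t = F / (TS * w)
Substituting: t = 517.6820 / (21.3560 * 18.4620)
Result: 1.3130 mm


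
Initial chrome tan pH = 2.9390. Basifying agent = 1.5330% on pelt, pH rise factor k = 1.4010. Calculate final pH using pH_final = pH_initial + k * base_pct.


Formula: pH_final = pH_initial + k * base_pct
Substituting: pH_final = 2.9390 + 1.4010 * 1.5330
Result: 5.0867


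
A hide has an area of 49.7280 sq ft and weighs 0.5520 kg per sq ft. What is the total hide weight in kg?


Formula: Weight = area * weight_per_sqft
Substituting: Weight = 49.7280 * 0.5520
Result: 27.4499 kg


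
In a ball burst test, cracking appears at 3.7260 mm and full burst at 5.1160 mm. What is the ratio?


Formula: Ratio = crack / burst
Substituting: Ratio = 3.7260 / 5.1160
Result: 0.7283


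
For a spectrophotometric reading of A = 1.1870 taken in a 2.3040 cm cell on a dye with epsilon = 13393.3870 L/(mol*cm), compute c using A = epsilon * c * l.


Formula: c = A / (epsilon * l)
Substituting: c = 1.1870 / (13393.3870 * 2.3040)
Result: 3.8466e-05 mol/L


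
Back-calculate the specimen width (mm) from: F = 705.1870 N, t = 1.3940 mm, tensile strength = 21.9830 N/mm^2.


Formula: w = F / (TS * t)
Substituting: w = 705.1870 / (21.9830 * 1.3940)
Result: 23.0120 mm


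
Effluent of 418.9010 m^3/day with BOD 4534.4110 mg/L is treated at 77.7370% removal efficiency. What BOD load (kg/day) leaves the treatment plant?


Load_in = volume * conc / 1000 = 418.9010 * 4534.4110 / 1000 = 1899.4693 kg/day
Removed = Load_in * eff / 100 = 1899.4693 * 77.7370 / 100 = 1476.5905 kg/day
Load_out = Load_in - Removed = 1899.4693 - 1476.5905 = 422.8789 kg/day


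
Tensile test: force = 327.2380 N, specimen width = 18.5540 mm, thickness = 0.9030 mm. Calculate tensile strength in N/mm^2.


Formula: TS = force / (width * thickness)
Substituting: TS = 327.2380 / (18.5540 * 0.9030)
Result: 19.5316 N/mm^2


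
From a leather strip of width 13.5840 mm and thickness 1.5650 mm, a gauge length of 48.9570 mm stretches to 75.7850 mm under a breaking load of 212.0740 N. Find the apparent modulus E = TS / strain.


TS = F / (w * t) = 212.0740 / (13.5840 * 1.5650) = 9.9757 N/mm^2
strain = (Lf - L0) / L0 = (75.7850 - 48.9570) / 48.9570 = 0.5480
E = TS / strain = 9.9757 / 0.5480 = 18.2042 N/mm^2


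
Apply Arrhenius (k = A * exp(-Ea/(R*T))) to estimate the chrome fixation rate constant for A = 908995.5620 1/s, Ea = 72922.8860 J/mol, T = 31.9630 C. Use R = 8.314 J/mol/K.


T_K = T_C + 273.15 = 31.9630 + 273.15 = 305.1130 K
exponent = -Ea / (R * T_K) = -72922.8860 / (8.314 * 305.1130) = -28.7470
k = A * exp(exponent) = 908995.5620 * exp(-28.7470) = 2.9777e-07 1/s


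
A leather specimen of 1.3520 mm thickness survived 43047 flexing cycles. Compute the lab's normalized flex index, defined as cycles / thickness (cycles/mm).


Formula: Index = cycles / thickness
Substituting: Index = 43047 / 1.3520
Result: 31839.4970 cycles/mm


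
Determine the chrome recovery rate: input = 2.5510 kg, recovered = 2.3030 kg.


Formula: Recovery = recovered / input * 100
Substituting: Recovery = 2.3030 / 2.5510 * 100
Result: 90.2783 %


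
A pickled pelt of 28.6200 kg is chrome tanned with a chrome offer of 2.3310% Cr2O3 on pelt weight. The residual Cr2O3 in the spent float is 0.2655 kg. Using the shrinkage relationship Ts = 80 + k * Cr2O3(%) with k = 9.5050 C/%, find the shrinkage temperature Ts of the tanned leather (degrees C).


Offered = pelt * offer_pct / 100 = 28.6200 * 2.3310 / 100 = 0.6671 kg
Uptake = offered - residual = 0.6671 - 0.2655 = 0.4016 kg
Cr2O3% on pelt = uptake / pelt * 100 = 0.4016 / 28.6200 * 100 = 1.4033 %
Ts = 80 + k * Cr2O3% = 80 + 9.5050 * 1.4033 = 93.3386 C


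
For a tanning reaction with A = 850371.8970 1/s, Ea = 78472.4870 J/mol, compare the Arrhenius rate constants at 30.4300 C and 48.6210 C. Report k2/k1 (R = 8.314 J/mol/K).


T1 = 30.4300 + 273.15 = 303.5800 K; T2 = 48.6210 + 273.15 = 321.7710 K
k1 = A * exp(-Ea/(R*T1)) = 850371.8970 * exp(-78472.4870/(8.314*303.5800)) = 2.6728e-08 1/s
k2 = A * exp(-Ea/(R*T2)) = 850371.8970 * exp(-78472.4870/(8.314*321.7710)) = 1.5500e-07 1/s
k2/k1 = 1.5500e-07 / 2.6728e-08 = 5.7991


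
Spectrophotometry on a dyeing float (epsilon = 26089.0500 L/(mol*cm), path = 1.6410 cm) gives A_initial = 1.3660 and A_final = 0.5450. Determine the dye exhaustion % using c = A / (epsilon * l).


c_initial = A_i / (epsilon * l) = 1.3660 / (26089.0500 * 1.6410) = 3.1907e-05 mol/L
c_final = A_f / (epsilon * l) = 0.5450 / (26089.0500 * 1.6410) = 1.2730e-05 mol/L
Exhaustion = (c_initial - c_final) / c_initial * 100 = (3.1907e-05 - 1.2730e-05) / 3.1907e-05 * 100 = 60.1025 %


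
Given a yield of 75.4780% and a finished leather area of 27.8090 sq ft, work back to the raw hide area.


Formula: raw = finished * 100 / yield
Substituting: raw = 27.8090 * 100 / 75.4780
Result: 36.8438 sq ft


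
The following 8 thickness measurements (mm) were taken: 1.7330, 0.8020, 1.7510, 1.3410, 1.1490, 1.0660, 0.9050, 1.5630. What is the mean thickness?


Formula: Average = sum / n
Substituting: Average = 10.3100 / 8
Result: 1.2888 mm


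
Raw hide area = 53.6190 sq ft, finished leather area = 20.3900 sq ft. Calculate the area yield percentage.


Formula: Yield = finished / raw * 100
Substituting: Yield = 20.3900 / 53.6190 * 100
Result: 38.0276 %


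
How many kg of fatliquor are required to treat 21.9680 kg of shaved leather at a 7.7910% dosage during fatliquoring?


Formula: Fat = substrate * pct / 100
Substituting: Fat = 21.9680 * 7.7910 / 100
Result: 1.7115 kg


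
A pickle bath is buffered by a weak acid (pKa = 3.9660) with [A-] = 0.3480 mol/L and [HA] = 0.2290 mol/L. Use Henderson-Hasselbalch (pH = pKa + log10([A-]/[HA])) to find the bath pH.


ratio = [A-] / [HA] = 0.3480 / 0.2290 = 1.5197
log10(ratio) = 0.1817
pH = pKa + log10(ratio) = 3.9660 + 0.1817 = 4.1477


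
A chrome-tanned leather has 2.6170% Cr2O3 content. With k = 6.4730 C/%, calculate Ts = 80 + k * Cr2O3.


Formula: Ts = 80 + k * Cr2O3
Substituting: Ts = 80 + 6.4730 * 2.6170
Result: 96.9398 C


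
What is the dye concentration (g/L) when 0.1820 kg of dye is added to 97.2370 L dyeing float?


Formula: Conc = dye_mass(kg) / volume(L) * 1000
Substituting: Conc = 0.1820 / 97.2370 * 1000
Result: 1.8717 g/L


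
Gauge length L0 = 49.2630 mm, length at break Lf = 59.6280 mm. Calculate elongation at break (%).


Formula: Elongation = (Lf - L0) / L0 * 100
Substituting: Elongation = (59.6280 - 49.2630) / 49.2630 * 100
Result: 21.0401 %


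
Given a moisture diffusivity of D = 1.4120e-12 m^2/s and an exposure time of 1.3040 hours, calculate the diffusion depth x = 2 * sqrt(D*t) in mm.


t = 1.3040 hr * 3600 = 4694.4000 s
D * t = 1.4120e-12 * 4694.4000 = 6.6285e-09
x = 2 * sqrt(D*t) = 2 * sqrt(6.6285e-09) = 1.6283e-04 m = 0.1628 mm


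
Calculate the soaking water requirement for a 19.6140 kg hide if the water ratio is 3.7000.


Formula: Water = hide_weight * ratio
Substituting: Water = 19.6140 * 3.7000
Result: 72.5718 kg


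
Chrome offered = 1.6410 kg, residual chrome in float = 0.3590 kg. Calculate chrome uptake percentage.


Formula: Uptake = (offered - residual) / offered * 100
Substituting: Uptake = (1.6410 - 0.3590) / 1.6410 * 100
Result: 78.1231 %


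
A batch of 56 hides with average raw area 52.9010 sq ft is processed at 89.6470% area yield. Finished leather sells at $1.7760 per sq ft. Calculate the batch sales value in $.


Raw_total = N * avg_area = 56 * 52.9010 = 2962.4560 sq ft
Finished = Raw_total * yield / 100 = 2962.4560 * 89.6470 / 100 = 2655.7529 sq ft
Value = Finished * price = 2655.7529 * 1.7760 = 4716.6172 $


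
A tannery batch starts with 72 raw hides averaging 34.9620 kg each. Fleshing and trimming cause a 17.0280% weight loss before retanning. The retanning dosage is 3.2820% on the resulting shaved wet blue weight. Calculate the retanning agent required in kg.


Total_raw = N * avg_wt = 72 * 34.9620 = 2517.2640 kg
Substrate = Total_raw * (1 - loss/100) = 2517.2640 * (1 - 17.0280/100) = 2088.6243 kg
Retan = Substrate * pct / 100 = 2088.6243 * 3.2820 / 100 = 68.5486 kg


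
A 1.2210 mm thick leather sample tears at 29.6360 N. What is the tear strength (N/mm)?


Formula: Tear strength = force / thickness
Substituting: Tear strength = 29.6360 / 1.2210
Result: 24.2719 N/mm


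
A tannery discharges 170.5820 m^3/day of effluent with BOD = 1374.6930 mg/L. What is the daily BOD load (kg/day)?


Formula: BOD_load = volume * conc / 1000
Substituting: BOD_load = 170.5820 * 1374.6930 / 1000
Result: 234.4979 kg/day


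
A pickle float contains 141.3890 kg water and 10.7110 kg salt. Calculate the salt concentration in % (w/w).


Formula: Conc = salt / (water + salt) * 100
Substituting: Conc = 10.7110 / (141.3890 + 10.7110) * 100
Result: 7.0421 %


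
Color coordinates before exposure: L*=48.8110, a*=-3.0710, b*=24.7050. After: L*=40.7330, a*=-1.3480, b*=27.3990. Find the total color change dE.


dL = -8.0780, da = 1.7230, db = 2.6940
dE = sqrt((-8.0780)^2 + 1.7230^2 + 2.6940^2) = 8.6879


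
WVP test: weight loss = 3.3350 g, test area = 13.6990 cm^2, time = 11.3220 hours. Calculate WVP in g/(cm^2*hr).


Formula: WVP = loss / (area * time)
Substituting: WVP = 3.3350 / (13.6990 * 11.3220)
Result: 0.0215022 g/(cm^2*hr)


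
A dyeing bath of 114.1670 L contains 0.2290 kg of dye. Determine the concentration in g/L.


Formula: Conc = dye_mass(kg) / volume(L) * 1000
Substituting: Conc = 0.2290 / 114.1670 * 1000
Result: 2.0058 g/L


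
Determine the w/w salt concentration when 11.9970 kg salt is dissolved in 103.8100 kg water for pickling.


Formula: Conc = salt / (water + salt) * 100
Substituting: Conc = 11.9970 / (103.8100 + 11.9970) * 100
Result: 10.3595 %


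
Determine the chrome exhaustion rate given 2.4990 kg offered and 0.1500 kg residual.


Formula: Uptake = (offered - residual) / offered * 100
Substituting: Uptake = (2.4990 - 0.1500) / 2.4990 * 100
Result: 93.9976 %


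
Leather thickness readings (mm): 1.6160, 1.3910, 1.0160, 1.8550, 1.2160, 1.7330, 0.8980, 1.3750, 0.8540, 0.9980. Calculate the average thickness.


Formula: Average = sum / n
Substituting: Average = 12.9520 / 10
Result: 1.2952 mm


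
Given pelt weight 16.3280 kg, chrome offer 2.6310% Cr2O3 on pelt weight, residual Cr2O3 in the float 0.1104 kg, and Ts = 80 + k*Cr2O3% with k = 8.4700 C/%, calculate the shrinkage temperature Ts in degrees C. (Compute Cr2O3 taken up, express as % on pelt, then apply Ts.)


Offered = pelt * offer_pct / 100 = 16.3280 * 2.6310 / 100 = 0.4296 kg
Uptake = offered - residual = 0.4296 - 0.1104 = 0.3192 kg
Cr2O3% on pelt = uptake / pelt * 100 = 0.3192 / 16.3280 * 100 = 1.9549 %
Ts = 80 + k * Cr2O3% = 80 + 8.4700 * 1.9549 = 96.5577 C


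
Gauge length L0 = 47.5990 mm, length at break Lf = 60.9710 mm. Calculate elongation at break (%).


Formula: Elongation = (Lf - L0) / L0 * 100
Substituting: Elongation = (60.9710 - 47.5990) / 47.5990 * 100
Result: 28.0930 %


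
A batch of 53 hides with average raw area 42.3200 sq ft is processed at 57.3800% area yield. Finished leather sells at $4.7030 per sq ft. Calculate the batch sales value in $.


Raw_total = N * avg_area = 53 * 42.3200 = 2242.9600 sq ft
Finished = Raw_total * yield / 100 = 2242.9600 * 57.3800 / 100 = 1287.0104 sq ft
Value = Finished * price = 1287.0104 * 4.7030 = 6052.8101 $


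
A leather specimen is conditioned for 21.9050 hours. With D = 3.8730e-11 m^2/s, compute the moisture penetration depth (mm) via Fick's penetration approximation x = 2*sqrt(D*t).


t = 21.9050 hr * 3600 = 78858.0000 s
D * t = 3.8730e-11 * 78858.0000 = 3.0542e-06
x = 2 * sqrt(D*t) = 2 * sqrt(3.0542e-06) = 0.00349524 m = 3.4952 mm


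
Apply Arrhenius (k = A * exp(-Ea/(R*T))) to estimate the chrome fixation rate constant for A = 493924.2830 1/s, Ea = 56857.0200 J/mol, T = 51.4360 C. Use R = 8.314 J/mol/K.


T_K = T_C + 273.15 = 51.4360 + 273.15 = 324.5860 K
exponent = -Ea / (R * T_K) = -56857.0200 / (8.314 * 324.5860) = -21.0690
k = A * exp(exponent) = 493924.2830 * exp(-21.0690) = 3.4954e-04 1/s


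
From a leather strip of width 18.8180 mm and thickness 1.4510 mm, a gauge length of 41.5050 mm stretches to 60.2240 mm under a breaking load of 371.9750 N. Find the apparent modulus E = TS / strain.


TS = F / (w * t) = 371.9750 / (18.8180 * 1.4510) = 13.6230 N/mm^2
strain = (Lf - L0) / L0 = (60.2240 - 41.5050) / 41.5050 = 0.4510
E = TS / strain = 13.6230 / 0.4510 = 30.2058 N/mm^2


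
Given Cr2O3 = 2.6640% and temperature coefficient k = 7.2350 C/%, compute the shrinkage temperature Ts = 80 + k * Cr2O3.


Formula: Ts = 80 + k * Cr2O3
Substituting: Ts = 80 + 7.2350 * 2.6640
Result: 99.2740 C


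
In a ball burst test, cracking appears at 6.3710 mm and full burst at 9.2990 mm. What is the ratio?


Formula: Ratio = crack / burst
Substituting: Ratio = 6.3710 / 9.2990
Result: 0.6851


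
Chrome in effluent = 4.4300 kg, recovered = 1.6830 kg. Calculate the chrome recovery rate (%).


Formula: Recovery = recovered / input * 100
Substituting: Recovery = 1.6830 / 4.4300 * 100
Result: 37.9910 %


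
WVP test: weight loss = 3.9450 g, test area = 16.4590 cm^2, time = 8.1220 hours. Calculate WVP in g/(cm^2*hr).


Formula: WVP = loss / (area * time)
Substituting: WVP = 3.9450 / (16.4590 * 8.1220)
Result: 0.0295108 g/(cm^2*hr)


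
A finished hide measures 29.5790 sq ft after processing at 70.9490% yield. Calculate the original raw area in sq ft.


Formula: raw = finished * 100 / yield
Substituting: raw = 29.5790 * 100 / 70.9490
Result: 41.6905 sq ft


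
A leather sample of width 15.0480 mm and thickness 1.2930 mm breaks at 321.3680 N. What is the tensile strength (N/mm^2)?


Formula: TS = force / (width * thickness)
Substituting: TS = 321.3680 / (15.0480 * 1.2930)
Result: 16.5168 N/mm^2


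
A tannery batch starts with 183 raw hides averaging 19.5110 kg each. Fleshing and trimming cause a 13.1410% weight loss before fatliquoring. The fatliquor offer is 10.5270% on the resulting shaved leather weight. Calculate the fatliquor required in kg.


Total_raw = N * avg_wt = 183 * 19.5110 = 3570.5130 kg
Substrate = Total_raw * (1 - loss/100) = 3570.5130 * (1 - 13.1410/100) = 3101.3119 kg
Fat = Substrate * pct / 100 = 3101.3119 * 10.5270 / 100 = 326.4751 kg


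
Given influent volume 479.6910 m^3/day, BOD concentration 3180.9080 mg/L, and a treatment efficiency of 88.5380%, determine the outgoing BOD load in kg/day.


Load_in = volume * conc / 1000 = 479.6910 * 3180.9080 / 1000 = 1525.8529 kg/day
Removed = Load_in * eff / 100 = 1525.8529 * 88.5380 / 100 = 1350.9597 kg/day
Load_out = Load_in - Removed = 1525.8529 - 1350.9597 = 174.8933 kg/day


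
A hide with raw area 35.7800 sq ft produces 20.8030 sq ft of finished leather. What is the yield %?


Formula: Yield = finished / raw * 100
Substituting: Yield = 20.8030 / 35.7800 * 100
Result: 58.1414 %


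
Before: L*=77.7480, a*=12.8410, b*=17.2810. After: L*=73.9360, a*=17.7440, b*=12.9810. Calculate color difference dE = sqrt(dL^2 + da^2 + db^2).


dL = -3.8120, da = 4.9030, db = -4.3000
dE = sqrt((-3.8120)^2 + 4.9030^2 + (-4.3000)^2) = 7.5539


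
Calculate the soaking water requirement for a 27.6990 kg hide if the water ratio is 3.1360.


Formula: Water = hide_weight * ratio
Substituting: Water = 27.6990 * 3.1360
Result: 86.8641 kg


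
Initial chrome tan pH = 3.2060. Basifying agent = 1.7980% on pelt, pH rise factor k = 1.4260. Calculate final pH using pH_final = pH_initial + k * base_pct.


Formula: pH_final = pH_initial + k * base_pct
Substituting: pH_final = 3.2060 + 1.4260 * 1.7980
Result: 5.7699


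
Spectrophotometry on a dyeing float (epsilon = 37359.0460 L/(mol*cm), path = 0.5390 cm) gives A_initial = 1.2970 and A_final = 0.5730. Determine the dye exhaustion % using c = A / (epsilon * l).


c_initial = A_i / (epsilon * l) = 1.2970 / (37359.0460 * 0.5390) = 6.4410e-05 mol/L
c_final = A_f / (epsilon * l) = 0.5730 / (37359.0460 * 0.5390) = 2.8456e-05 mol/L
Exhaustion = (c_initial - c_final) / c_initial * 100 = (6.4410e-05 - 2.8456e-05) / 6.4410e-05 * 100 = 55.8211 %


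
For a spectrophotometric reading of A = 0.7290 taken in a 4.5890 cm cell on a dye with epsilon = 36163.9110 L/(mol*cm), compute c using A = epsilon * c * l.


Formula: c = A / (epsilon * l)
Substituting: c = 0.7290 / (36163.9110 * 4.5890)
Result: 4.3927e-06 mol/L


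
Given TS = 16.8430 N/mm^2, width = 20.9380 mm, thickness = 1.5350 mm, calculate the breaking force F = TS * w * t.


Formula: F = TS * w * t
Substituting: F = 16.8430 * 20.9380 * 1.5350
Result: 541.3312 N


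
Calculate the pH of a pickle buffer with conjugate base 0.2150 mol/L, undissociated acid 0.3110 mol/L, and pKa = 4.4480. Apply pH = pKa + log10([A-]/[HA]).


ratio = [A-] / [HA] = 0.2150 / 0.3110 = 0.6913
log10(ratio) = -0.1603
pH = pKa + log10(ratio) = 4.4480 - 0.1603 = 4.2877


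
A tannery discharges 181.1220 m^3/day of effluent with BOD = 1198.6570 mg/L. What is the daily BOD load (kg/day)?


Formula: BOD_load = volume * conc / 1000
Substituting: BOD_load = 181.1220 * 1198.6570 / 1000
Result: 217.1032 kg/day


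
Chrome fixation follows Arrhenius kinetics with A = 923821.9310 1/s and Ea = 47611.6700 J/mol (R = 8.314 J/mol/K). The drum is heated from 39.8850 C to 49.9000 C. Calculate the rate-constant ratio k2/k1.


T1 = 39.8850 + 273.15 = 313.0350 K; T2 = 49.9000 + 273.15 = 323.0500 K
k1 = A * exp(-Ea/(R*T1)) = 923821.9310 * exp(-47611.6700/(8.314*313.0350)) = 0.0104851 1/s
k2 = A * exp(-Ea/(R*T2)) = 923821.9310 * exp(-47611.6700/(8.314*323.0500)) = 0.0184875 1/s
k2/k1 = 0.0184875 / 0.0104851 = 1.7632


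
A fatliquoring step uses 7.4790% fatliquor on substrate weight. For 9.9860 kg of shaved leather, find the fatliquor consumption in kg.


Formula: Fat = substrate * pct / 100
Substituting: Fat = 9.9860 * 7.4790 / 100
Result: 0.7469 kg


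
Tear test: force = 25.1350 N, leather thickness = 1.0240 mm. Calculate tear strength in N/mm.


Formula: Tear strength = force / thickness
Substituting: Tear strength = 25.1350 / 1.0240
Result: 24.5459 N/mm


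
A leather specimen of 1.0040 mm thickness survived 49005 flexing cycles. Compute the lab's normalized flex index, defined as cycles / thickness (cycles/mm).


Formula: Index = cycles / thickness
Substituting: Index = 49005 / 1.0040
Result: 48809.7610 cycles/mm


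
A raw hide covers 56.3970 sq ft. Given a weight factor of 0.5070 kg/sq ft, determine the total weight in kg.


Formula: Weight = area * weight_per_sqft
Substituting: Weight = 56.3970 * 0.5070
Result: 28.5933 kg


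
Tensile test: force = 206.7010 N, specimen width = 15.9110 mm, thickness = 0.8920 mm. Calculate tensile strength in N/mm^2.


Formula: TS = force / (width * thickness)
Substituting: TS = 206.7010 / (15.9110 * 0.8920)
Result: 14.5640 N/mm^2


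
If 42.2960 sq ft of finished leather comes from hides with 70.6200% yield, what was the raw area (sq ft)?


Formula: raw = finished * 100 / yield
Substituting: raw = 42.2960 * 100 / 70.6200
Result: 59.8924 sq ft


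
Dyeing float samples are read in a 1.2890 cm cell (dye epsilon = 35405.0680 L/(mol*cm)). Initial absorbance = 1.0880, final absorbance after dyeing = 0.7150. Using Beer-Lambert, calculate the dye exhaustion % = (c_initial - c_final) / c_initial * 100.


c_initial = A_i / (epsilon * l) = 1.0880 / (35405.0680 * 1.2890) = 2.3840e-05 mol/L
c_final = A_f / (epsilon * l) = 0.7150 / (35405.0680 * 1.2890) = 1.5667e-05 mol/L
Exhaustion = (c_initial - c_final) / c_initial * 100 = (2.3840e-05 - 1.5667e-05) / 2.3840e-05 * 100 = 34.2831 %


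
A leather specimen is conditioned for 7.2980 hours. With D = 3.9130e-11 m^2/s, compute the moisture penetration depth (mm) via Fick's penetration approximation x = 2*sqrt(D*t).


t = 7.2980 hr * 3600 = 26272.8000 s
D * t = 3.9130e-11 * 26272.8000 = 1.0281e-06
x = 2 * sqrt(D*t) = 2 * sqrt(1.0281e-06) = 0.00202786 m = 2.0279 mm


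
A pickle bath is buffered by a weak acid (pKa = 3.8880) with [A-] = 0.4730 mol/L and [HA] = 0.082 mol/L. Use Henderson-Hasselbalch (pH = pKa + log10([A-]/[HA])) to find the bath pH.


ratio = [A-] / [HA] = 0.4730 / 0.082 = 5.7683
log10(ratio) = 0.7610
pH = pKa + log10(ratio) = 3.8880 + 0.7610 = 4.6490


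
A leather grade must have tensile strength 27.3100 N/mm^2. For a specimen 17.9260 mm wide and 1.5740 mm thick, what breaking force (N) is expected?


Formula: F = TS * w * t
Substituting: F = 27.3100 * 17.9260 * 1.5740
Result: 770.5660 N


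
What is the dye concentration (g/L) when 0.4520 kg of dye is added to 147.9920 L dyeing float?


Formula: Conc = dye_mass(kg) / volume(L) * 1000
Substituting: Conc = 0.4520 / 147.9920 * 1000
Result: 3.0542 g/L


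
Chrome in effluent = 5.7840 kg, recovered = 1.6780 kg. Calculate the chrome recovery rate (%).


Formula: Recovery = recovered / input * 100
Substituting: Recovery = 1.6780 / 5.7840 * 100
Result: 29.0111 %


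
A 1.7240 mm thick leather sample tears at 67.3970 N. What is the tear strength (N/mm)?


Formula: Tear strength = force / thickness
Substituting: Tear strength = 67.3970 / 1.7240
Result: 39.0934 N/mm


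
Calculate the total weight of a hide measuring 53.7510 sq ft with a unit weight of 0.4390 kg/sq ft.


Formula: Weight = area * weight_per_sqft
Substituting: Weight = 53.7510 * 0.4390
Result: 23.5967 kg


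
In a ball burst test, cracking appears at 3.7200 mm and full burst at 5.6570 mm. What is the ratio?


Formula: Ratio = crack / burst
Substituting: Ratio = 3.7200 / 5.6570
Result: 0.6576


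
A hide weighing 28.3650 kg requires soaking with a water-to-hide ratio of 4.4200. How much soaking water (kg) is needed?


Formula: Water = hide_weight * ratio
Substituting: Water = 28.3650 * 4.4200
Result: 125.3733 kg


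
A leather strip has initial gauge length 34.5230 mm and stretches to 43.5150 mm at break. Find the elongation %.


Formula: Elongation = (Lf - L0) / L0 * 100
Substituting: Elongation = (43.5150 - 34.5230) / 34.5230 * 100
Result: 26.0464 %


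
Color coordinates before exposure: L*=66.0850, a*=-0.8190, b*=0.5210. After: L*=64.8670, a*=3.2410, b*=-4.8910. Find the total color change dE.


dL = -1.2180, da = 4.0600, db = -5.4120
dE = sqrt((-1.2180)^2 + 4.0600^2 + (-5.4120)^2) = 6.8744


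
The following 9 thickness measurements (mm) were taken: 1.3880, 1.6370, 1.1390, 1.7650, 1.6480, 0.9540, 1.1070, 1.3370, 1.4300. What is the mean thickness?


Formula: Average = sum / n
Substituting: Average = 12.4050 / 9
Result: 1.3783 mm


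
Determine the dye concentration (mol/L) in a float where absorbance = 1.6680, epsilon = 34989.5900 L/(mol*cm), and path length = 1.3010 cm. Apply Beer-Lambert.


Formula: c = A / (epsilon * l)
Substituting: c = 1.6680 / (34989.5900 * 1.3010)
Result: 3.6642e-05 mol/L


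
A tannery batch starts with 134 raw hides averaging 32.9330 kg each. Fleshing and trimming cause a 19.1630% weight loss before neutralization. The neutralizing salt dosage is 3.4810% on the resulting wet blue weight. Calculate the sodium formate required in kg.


Total_raw = N * avg_wt = 134 * 32.9330 = 4413.0220 kg
Substrate = Total_raw * (1 - loss/100) = 4413.0220 * (1 - 19.1630/100) = 3567.3546 kg
Neutralizer = Substrate * pct / 100 = 3567.3546 * 3.4810 / 100 = 124.1796 kg


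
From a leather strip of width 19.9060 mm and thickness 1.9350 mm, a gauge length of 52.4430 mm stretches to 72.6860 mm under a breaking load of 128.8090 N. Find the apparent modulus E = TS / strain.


TS = F / (w * t) = 128.8090 / (19.9060 * 1.9350) = 3.3441 N/mm^2
strain = (Lf - L0) / L0 = (72.6860 - 52.4430) / 52.4430 = 0.3860
E = TS / strain = 3.3441 / 0.3860 = 8.6635 N/mm^2


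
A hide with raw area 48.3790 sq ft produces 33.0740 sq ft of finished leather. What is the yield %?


Formula: Yield = finished / raw * 100
Substituting: Yield = 33.0740 / 48.3790 * 100
Result: 68.3644 %


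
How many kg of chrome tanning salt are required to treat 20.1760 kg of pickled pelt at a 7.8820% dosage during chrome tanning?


Formula: Chrome = substrate * pct / 100
Substituting: Chrome = 20.1760 * 7.8820 / 100
Result: 1.5903 kg


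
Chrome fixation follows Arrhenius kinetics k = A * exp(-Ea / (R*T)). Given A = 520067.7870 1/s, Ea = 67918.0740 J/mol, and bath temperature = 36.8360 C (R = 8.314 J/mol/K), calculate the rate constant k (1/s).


T_K = T_C + 273.15 = 36.8360 + 273.15 = 309.9860 K
exponent = -Ea / (R * T_K) = -67918.0740 / (8.314 * 309.9860) = -26.3532
k = A * exp(exponent) = 520067.7870 * exp(-26.3532) = 1.8664e-06 1/s


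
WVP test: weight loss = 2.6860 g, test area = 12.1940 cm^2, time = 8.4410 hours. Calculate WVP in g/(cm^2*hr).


Formula: WVP = loss / (area * time)
Substituting: WVP = 2.6860 / (12.1940 * 8.4410)
Result: 0.0260955 g/(cm^2*hr)


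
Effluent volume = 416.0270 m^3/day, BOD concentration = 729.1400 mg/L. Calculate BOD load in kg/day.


Formula: BOD_load = volume * conc / 1000
Substituting: BOD_load = 416.0270 * 729.1400 / 1000
Result: 303.3419 kg/day


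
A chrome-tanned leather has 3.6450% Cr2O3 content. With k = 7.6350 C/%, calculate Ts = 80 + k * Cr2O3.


Formula: Ts = 80 + k * Cr2O3
Substituting: Ts = 80 + 7.6350 * 3.6450
Result: 107.8296 C


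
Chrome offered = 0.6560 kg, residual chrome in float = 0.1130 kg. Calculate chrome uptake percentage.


Formula: Uptake = (offered - residual) / offered * 100
Substituting: Uptake = (0.6560 - 0.1130) / 0.6560 * 100
Result: 82.7744 %


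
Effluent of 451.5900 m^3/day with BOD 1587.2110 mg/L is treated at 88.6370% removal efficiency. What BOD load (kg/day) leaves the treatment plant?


Load_in = volume * conc / 1000 = 451.5900 * 1587.2110 / 1000 = 716.7686 kg/day
Removed = Load_in * eff / 100 = 716.7686 * 88.6370 / 100 = 635.3222 kg/day
Load_out = Load_in - Removed = 716.7686 - 635.3222 = 81.4464 kg/day


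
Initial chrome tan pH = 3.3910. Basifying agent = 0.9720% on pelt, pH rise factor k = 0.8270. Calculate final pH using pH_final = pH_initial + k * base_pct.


Formula: pH_final = pH_initial + k * base_pct
Substituting: pH_final = 3.3910 + 0.8270 * 0.9720
Result: 4.1948


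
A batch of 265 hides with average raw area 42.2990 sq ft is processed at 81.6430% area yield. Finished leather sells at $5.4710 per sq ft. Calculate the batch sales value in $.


Raw_total = N * avg_area = 265 * 42.2990 = 11209.2350 sq ft
Finished = Raw_total * yield / 100 = 11209.2350 * 81.6430 / 100 = 9151.5557 sq ft
Value = Finished * price = 9151.5557 * 5.4710 = 50068.1614 $


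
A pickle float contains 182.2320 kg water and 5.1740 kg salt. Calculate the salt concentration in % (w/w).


Formula: Conc = salt / (water + salt) * 100
Substituting: Conc = 5.1740 / (182.2320 + 5.1740) * 100
Result: 2.7609 %


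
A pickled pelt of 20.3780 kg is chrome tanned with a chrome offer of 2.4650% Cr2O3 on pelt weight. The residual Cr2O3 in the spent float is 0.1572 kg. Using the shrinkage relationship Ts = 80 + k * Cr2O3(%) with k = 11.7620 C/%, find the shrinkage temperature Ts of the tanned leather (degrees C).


Offered = pelt * offer_pct / 100 = 20.3780 * 2.4650 / 100 = 0.5023 kg
Uptake = offered - residual = 0.5023 - 0.1572 = 0.3451 kg
Cr2O3% on pelt = uptake / pelt * 100 = 0.3451 / 20.3780 * 100 = 1.6936 %
Ts = 80 + k * Cr2O3% = 80 + 11.7620 * 1.6936 = 99.9199 C


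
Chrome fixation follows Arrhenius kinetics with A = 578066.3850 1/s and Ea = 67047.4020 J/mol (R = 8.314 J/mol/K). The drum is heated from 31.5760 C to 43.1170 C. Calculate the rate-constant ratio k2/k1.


T1 = 31.5760 + 273.15 = 304.7260 K; T2 = 43.1170 + 273.15 = 316.2670 K
k1 = A * exp(-Ea/(R*T1)) = 578066.3850 * exp(-67047.4020/(8.314*304.7260)) = 1.8562e-06 1/s
k2 = A * exp(-Ea/(R*T2)) = 578066.3850 * exp(-67047.4020/(8.314*316.2670)) = 4.8757e-06 1/s
k2/k1 = 4.8757e-06 / 1.8562e-06 = 2.6267


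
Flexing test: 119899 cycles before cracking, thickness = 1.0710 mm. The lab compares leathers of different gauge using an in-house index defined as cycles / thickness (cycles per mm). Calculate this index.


Formula: Index = cycles / thickness
Substituting: Index = 119899 / 1.0710
Result: 111950.5135 cycles/mm


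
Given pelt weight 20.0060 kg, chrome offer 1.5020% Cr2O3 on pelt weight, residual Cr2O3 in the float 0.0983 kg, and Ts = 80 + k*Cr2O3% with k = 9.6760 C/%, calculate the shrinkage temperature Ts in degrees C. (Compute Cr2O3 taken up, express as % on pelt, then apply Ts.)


Offered = pelt * offer_pct / 100 = 20.0060 * 1.5020 / 100 = 0.3005 kg
Uptake = offered - residual = 0.3005 - 0.0983 = 0.2022 kg
Cr2O3% on pelt = uptake / pelt * 100 = 0.2022 / 20.0060 * 100 = 1.0106 %
Ts = 80 + k * Cr2O3% = 80 + 9.6760 * 1.0106 = 89.7790 C


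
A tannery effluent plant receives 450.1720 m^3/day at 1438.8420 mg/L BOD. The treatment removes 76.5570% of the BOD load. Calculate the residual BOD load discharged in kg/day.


Load_in = volume * conc / 1000 = 450.1720 * 1438.8420 / 1000 = 647.7264 kg/day
Removed = Load_in * eff / 100 = 647.7264 * 76.5570 / 100 = 495.8799 kg/day
Load_out = Load_in - Removed = 647.7264 - 495.8799 = 151.8465 kg/day


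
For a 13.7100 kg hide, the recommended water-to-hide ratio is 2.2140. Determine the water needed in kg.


Formula: Water = hide_weight * ratio
Substituting: Water = 13.7100 * 2.2140
Result: 30.3539 kg


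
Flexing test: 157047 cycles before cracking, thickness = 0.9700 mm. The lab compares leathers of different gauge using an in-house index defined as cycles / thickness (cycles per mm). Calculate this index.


Formula: Index = cycles / thickness
Substituting: Index = 157047 / 0.9700
Result: 161904.1237 cycles/mm


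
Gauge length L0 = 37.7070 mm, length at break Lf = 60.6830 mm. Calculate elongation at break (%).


Formula: Elongation = (Lf - L0) / L0 * 100
Substituting: Elongation = (60.6830 - 37.7070) / 37.7070 * 100
Result: 60.9330 %


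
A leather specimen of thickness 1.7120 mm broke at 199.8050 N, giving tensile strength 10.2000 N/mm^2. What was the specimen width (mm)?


Formula: w = F / (TS * t)
Substituting: w = 199.8050 / (10.2000 * 1.7120)
Result: 11.4420 mm


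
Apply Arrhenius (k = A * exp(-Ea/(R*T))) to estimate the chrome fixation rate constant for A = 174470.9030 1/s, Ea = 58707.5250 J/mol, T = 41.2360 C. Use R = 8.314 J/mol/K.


T_K = T_C + 273.15 = 41.2360 + 273.15 = 314.3860 K
exponent = -Ea / (R * T_K) = -58707.5250 / (8.314 * 314.3860) = -22.4606
k = A * exp(exponent) = 174470.9030 * exp(-22.4606) = 3.0706e-05 1/s


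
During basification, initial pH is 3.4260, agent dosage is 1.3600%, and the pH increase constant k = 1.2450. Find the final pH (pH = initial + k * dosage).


Formula: pH_final = pH_initial + k * base_pct
Substituting: pH_final = 3.4260 + 1.2450 * 1.3600
Result: 5.1192


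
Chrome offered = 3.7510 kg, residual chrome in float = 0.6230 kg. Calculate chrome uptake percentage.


Formula: Uptake = (offered - residual) / offered * 100
Substituting: Uptake = (3.7510 - 0.6230) / 3.7510 * 100
Result: 83.3911 %


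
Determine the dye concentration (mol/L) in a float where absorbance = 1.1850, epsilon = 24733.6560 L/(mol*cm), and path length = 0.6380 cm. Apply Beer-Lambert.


Formula: c = A / (epsilon * l)
Substituting: c = 1.1850 / (24733.6560 * 0.6380)
Result: 7.5095e-05 mol/L


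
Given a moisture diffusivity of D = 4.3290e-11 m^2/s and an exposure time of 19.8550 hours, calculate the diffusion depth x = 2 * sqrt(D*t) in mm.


t = 19.8550 hr * 3600 = 71478.0000 s
D * t = 4.3290e-11 * 71478.0000 = 3.0943e-06
x = 2 * sqrt(D*t) = 2 * sqrt(3.0943e-06) = 0.00351811 m = 3.5181 mm


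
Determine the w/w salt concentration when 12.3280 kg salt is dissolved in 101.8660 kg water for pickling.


Formula: Conc = salt / (water + salt) * 100
Substituting: Conc = 12.3280 / (101.8660 + 12.3280) * 100
Result: 10.7957 %


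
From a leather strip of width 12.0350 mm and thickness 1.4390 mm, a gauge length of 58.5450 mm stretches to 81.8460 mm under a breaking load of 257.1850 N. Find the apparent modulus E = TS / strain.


TS = F / (w * t) = 257.1850 / (12.0350 * 1.4390) = 14.8504 N/mm^2
strain = (Lf - L0) / L0 = (81.8460 - 58.5450) / 58.5450 = 0.3980
E = TS / strain = 14.8504 / 0.3980 = 37.3125 N/mm^2


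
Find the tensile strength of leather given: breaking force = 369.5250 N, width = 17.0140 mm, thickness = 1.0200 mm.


Formula: TS = force / (width * thickness)
Substituting: TS = 369.5250 / (17.0140 * 1.0200)
Result: 21.2930 N/mm^2


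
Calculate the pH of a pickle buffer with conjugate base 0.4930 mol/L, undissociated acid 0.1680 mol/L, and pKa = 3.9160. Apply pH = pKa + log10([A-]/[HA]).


ratio = [A-] / [HA] = 0.4930 / 0.1680 = 2.9345
log10(ratio) = 0.4675
pH = pKa + log10(ratio) = 3.9160 + 0.4675 = 4.3835


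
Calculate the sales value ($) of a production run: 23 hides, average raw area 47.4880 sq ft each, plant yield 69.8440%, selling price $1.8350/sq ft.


Raw_total = N * avg_area = 23 * 47.4880 = 1092.2240 sq ft
Finished = Raw_total * yield / 100 = 1092.2240 * 69.8440 / 100 = 762.8529 sq ft
Value = Finished * price = 762.8529 * 1.8350 = 1399.8351 $


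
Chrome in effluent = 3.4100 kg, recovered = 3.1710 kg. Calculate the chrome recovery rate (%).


Formula: Recovery = recovered / input * 100
Substituting: Recovery = 3.1710 / 3.4100 * 100
Result: 92.9912 %


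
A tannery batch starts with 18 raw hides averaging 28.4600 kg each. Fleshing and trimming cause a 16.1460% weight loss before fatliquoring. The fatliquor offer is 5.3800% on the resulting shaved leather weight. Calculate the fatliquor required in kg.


Total_raw = N * avg_wt = 18 * 28.4600 = 512.2800 kg
Substrate = Total_raw * (1 - loss/100) = 512.2800 * (1 - 16.1460/100) = 429.5673 kg
Fat = Substrate * pct / 100 = 429.5673 * 5.3800 / 100 = 23.1107 kg


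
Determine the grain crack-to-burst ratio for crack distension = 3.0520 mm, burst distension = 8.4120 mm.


Formula: Ratio = crack / burst
Substituting: Ratio = 3.0520 / 8.4120
Result: 0.3628


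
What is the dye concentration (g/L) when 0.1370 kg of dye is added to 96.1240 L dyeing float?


Formula: Conc = dye_mass(kg) / volume(L) * 1000
Substituting: Conc = 0.1370 / 96.1240 * 1000
Result: 1.4252 g/L


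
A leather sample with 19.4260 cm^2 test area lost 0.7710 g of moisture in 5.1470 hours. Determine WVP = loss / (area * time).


Formula: WVP = loss / (area * time)
Substituting: WVP = 0.7710 / (19.4260 * 5.1470)
Result: 0.00771111 g/(cm^2*hr)


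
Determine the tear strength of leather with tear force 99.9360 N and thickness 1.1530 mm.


Formula: Tear strength = force / thickness
Substituting: Tear strength = 99.9360 / 1.1530
Result: 86.6748 N/mm


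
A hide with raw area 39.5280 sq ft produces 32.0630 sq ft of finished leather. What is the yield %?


Formula: Yield = finished / raw * 100
Substituting: Yield = 32.0630 / 39.5280 * 100
Result: 81.1147 %


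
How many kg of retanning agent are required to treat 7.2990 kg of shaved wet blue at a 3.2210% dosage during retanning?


Formula: Retan = substrate * pct / 100
Substituting: Retan = 7.2990 * 3.2210 / 100
Result: 0.2351 kg


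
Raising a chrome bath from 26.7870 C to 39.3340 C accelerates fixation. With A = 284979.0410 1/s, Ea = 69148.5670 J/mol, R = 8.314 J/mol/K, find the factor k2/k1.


T1 = 26.7870 + 273.15 = 299.9370 K; T2 = 39.3340 + 273.15 = 312.4840 K
k1 = A * exp(-Ea/(R*T1)) = 284979.0410 * exp(-69148.5670/(8.314*299.9370)) = 2.5823e-07 1/s
k2 = A * exp(-Ea/(R*T2)) = 284979.0410 * exp(-69148.5670/(8.314*312.4840)) = 7.8625e-07 1/s
k2/k1 = 7.8625e-07 / 2.5823e-07 = 3.0447


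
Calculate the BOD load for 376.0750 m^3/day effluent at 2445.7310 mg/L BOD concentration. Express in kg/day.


Formula: BOD_load = volume * conc / 1000
Substituting: BOD_load = 376.0750 * 2445.7310 / 1000
Result: 919.7783 kg/day


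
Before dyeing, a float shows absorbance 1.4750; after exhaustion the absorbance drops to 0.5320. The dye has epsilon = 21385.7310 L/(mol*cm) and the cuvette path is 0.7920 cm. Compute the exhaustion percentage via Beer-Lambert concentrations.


c_initial = A_i / (epsilon * l) = 1.4750 / (21385.7310 * 0.7920) = 8.7085e-05 mol/L
c_final = A_f / (epsilon * l) = 0.5320 / (21385.7310 * 0.7920) = 3.1410e-05 mol/L
Exhaustion = (c_initial - c_final) / c_initial * 100 = (8.7085e-05 - 3.1410e-05) / 8.7085e-05 * 100 = 63.9322 %


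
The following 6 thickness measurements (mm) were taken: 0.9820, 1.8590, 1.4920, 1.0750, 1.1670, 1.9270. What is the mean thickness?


Formula: Average = sum / n
Substituting: Average = 8.5020 / 6
Result: 1.4170 mm


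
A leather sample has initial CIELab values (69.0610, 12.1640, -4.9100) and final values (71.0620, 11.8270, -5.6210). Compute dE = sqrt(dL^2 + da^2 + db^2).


dL = 2.0010, da = -0.3370, db = -0.7110
dE = sqrt(2.0010^2 + (-0.3370)^2 + (-0.7110)^2) = 2.1501


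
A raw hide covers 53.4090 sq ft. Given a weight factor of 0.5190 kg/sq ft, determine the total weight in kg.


Formula: Weight = area * weight_per_sqft
Substituting: Weight = 53.4090 * 0.5190
Result: 27.7193 kg


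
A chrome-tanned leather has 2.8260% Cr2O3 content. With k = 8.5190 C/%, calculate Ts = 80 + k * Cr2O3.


Formula: Ts = 80 + k * Cr2O3
Substituting: Ts = 80 + 8.5190 * 2.8260
Result: 104.0747 C


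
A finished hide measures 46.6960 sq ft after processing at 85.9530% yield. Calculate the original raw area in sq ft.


Formula: raw = finished * 100 / yield
Substituting: raw = 46.6960 * 100 / 85.9530
Result: 54.3274 sq ft


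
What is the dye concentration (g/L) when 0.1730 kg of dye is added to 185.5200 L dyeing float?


Formula: Conc = dye_mass(kg) / volume(L) * 1000
Substituting: Conc = 0.1730 / 185.5200 * 1000
Result: 0.9325 g/L


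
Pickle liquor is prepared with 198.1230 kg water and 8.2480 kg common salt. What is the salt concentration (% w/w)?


Formula: Conc = salt / (water + salt) * 100
Substituting: Conc = 8.2480 / (198.1230 + 8.2480) * 100
Result: 3.9967 %
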